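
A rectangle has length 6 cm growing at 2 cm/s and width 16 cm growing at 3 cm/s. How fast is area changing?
50 cm²/s

A = lw
dA/dt = w·dl/dt + l·dw/dt = 16·2 + 6·3 = 50 cm²/s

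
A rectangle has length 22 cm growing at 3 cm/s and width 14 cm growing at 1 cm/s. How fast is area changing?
64 cm²/s

A = lw
dA/dt = w·dl/dt + l·dw/dt = 14·3 + 22·1 = 64 cm²/s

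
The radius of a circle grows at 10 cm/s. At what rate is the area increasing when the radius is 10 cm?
200π cm²/s

A = πr²
dA/dt = 2πr · dr/dt = 2π(10)(10) = 200π cm²/s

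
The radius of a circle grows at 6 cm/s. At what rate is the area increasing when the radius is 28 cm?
336π cm²/s

A = πr²
dA/dt = 2πr · dr/dt = 2π(28)(6) = 336π cm²/s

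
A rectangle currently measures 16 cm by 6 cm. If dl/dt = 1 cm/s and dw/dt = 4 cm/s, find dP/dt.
10 cm/s

P = 2(l + w)
dP/dt = 2(dl/dt + dw/dt) = 2(1 + 4) = 10 cm/s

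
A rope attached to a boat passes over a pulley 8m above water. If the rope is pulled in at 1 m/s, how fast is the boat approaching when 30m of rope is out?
15√209/209 ≈ 1.038 m/s

rope² = x² + 8²
x = √(30² - 8²) = 2√209
dx/dt = (rope/x) · d(rope)/dt = (30/(2√209)) · (-1) = -15√209/209 m/s
The boat approaches at 15√209/209 ≈ 1.038 m/s.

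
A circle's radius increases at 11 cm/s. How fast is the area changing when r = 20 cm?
440π cm²/s

A = πr²
dA/dt = 2πr · dr/dt = 2π(20)(11) = 440π cm²/s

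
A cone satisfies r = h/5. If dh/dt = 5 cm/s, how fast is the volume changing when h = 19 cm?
361π/5 cm³/s

V = (1/3)π(h/5)²h = πh³/75
dV/dt = πh²/25 · 5
At h = 19: dV/dt = 361π/5 cm³/s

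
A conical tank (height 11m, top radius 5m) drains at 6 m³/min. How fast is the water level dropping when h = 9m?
242/(675π) ≈ 0.1141 m/min

r/h = 5/11, so r = (5/11)h
V = (1/3)πr²h = (1/3)π((5/11)h)²h = (25/363)πh³
dV/dh = (25/121)πh²
dh/dt = (dV/dt)/(dV/dh) = -6/((25/121)π·9²) = -242/(675π) m/min
The level is dropping at 242/(675π) ≈ 0.1141 m/min.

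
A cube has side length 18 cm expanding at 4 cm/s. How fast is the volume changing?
3888 cm³/s

V = s³
dV/dt = 3s² · ds/dt = 3·18²·4 = 3888 cm³/s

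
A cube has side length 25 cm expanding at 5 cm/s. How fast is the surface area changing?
1500 cm²/s

A = 6s²
dA/dt = 12s · ds/dt = 12·25·5 = 1500 cm²/s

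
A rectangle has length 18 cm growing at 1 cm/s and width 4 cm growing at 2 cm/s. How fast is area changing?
40 cm²/s

A = lw
dA/dt = w·dl/dt + l·dw/dt = 4·1 + 18·2 = 40 cm²/s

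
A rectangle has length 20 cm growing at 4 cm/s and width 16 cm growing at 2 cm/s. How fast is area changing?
104 cm²/s

A = lw
dA/dt = w·dl/dt + l·dw/dt = 16·4 + 20·2 = 104 cm²/s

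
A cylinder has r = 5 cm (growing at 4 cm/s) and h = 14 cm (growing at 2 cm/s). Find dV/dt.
610π cm³/s

V = πr²h
dV/dt = 2πrh·dr/dt + πr²·dh/dt
= 2π(5)(14)(4) + π(5)²(2)
= 610π cm³/s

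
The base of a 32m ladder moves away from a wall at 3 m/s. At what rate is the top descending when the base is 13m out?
13√95/95 ≈ 1.334 m/s

x² + y² = 32²
2x·dx/dt + 2y·dy/dt = 0
dy/dt = -x/y · dx/dt = -13/(3√95) · 3 = -13√95/95 m/s
The top is descending at 13√95/95 ≈ 1.334 m/s.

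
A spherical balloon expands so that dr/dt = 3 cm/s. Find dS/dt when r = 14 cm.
336π cm²/s

S = 4πr²
dS/dt = dS/dr · dr/dt = 8πr · 3
At r = 14: dS/dt = 336π cm²/s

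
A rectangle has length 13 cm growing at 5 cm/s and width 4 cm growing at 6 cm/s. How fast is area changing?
98 cm²/s

A = lw
dA/dt = w·dl/dt + l·dw/dt = 4·5 + 13·6 = 98 cm²/s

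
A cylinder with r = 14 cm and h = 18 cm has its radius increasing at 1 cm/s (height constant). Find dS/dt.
92π cm²/s

S = 2πrh + 2πr² (lateral + bases)
dS/dt = (2πh + 4πr)·dr/dt = (2π·18 + 4π·14)·1
= 92π cm²/s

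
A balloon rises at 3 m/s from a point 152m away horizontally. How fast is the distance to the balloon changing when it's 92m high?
69√1973/1973 ≈ 1.553 m/s

z² = 152² + y²
z = √(152² + 92²) = 4√1973
dz/dt = y/z · dy/dt = 92/(4√1973) · 3 = 69√1973/1973 ≈ 1.553 m/s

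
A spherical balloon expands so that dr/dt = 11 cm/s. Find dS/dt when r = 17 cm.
1496π cm²/s

S = 4πr²
dS/dt = dS/dr · dr/dt = 8πr · 11
At r = 17: dS/dt = 1496π cm²/s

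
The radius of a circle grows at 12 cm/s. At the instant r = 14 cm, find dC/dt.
24π cm/s

C = 2πr
dC/dt = 2π · dr/dt = 2π · 12 = 24π cm/s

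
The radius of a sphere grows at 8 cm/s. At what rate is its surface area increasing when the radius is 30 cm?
1920π cm²/s

S = 4πr²
dS/dt = dS/dr · dr/dt = 8πr · 8
At r = 30: dS/dt = 1920π cm²/s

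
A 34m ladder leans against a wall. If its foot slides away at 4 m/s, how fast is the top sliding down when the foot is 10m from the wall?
5√66/33 ≈ 1.231 m/s

x² + y² = 34²
2x·dx/dt + 2y·dy/dt = 0
dy/dt = -x/y · dx/dt = -10/(4√66) · 4 = -5√66/33 m/s
The top is descending at 5√66/33 ≈ 1.231 m/s.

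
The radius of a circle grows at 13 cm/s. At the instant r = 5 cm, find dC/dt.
26π cm/s

C = 2πr
dC/dt = 2π · dr/dt = 2π · 13 = 26π cm/s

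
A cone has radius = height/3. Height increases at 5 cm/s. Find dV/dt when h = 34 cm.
5780π/9 cm³/s

V = (1/3)π(h/3)²h = πh³/27
dV/dt = πh²/9 · 5
At h = 34: dV/dt = 5780π/9 cm³/s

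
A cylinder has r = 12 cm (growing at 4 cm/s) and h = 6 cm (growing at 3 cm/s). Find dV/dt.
1008π cm³/s

V = πr²h
dV/dt = 2πrh·dr/dt + πr²·dh/dt
= 2π(12)(6)(4) + π(12)²(3)
= 1008π cm³/s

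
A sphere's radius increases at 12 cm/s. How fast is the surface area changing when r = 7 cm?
672π cm²/s

S = 4πr²
dS/dt = dS/dr · dr/dt = 8πr · 12
At r = 7: dS/dt = 672π cm²/s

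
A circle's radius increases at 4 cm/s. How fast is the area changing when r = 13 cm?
104π cm²/s

A = πr²
dA/dt = 2πr · dr/dt = 2π(13)(4) = 104π cm²/s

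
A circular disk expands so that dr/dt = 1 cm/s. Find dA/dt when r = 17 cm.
34π cm²/s

A = πr²
dA/dt = 2πr · dr/dt = 2π(17)(1) = 34π cm²/s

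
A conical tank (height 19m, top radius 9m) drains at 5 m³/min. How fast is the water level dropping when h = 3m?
1805/(729π) ≈ 0.7881 m/min

r/h = 9/19, so r = (9/19)h
V = (1/3)πr²h = (1/3)π((9/19)h)²h = (27/361)πh³
dV/dh = (81/361)πh²
dh/dt = (dV/dt)/(dV/dh) = -5/((81/361)π·3²) = -1805/(729π) m/min
The level is dropping at 1805/(729π) ≈ 0.7881 m/min.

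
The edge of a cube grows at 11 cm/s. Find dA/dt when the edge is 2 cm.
264 cm²/s

A = 6s²
dA/dt = 12s · ds/dt = 12·2·11 = 264 cm²/s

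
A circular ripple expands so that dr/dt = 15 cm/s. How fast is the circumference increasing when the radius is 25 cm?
30π cm/s

C = 2πr
dC/dt = 2π · dr/dt = 2π · 15 = 30π cm/s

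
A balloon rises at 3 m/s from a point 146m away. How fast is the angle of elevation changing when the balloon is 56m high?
0.017913 rad/s

tan(θ) = y/146
sec²(θ) · dθ/dt = (1/146) · dy/dt
dθ/dt = cos²(θ)/146 · 3 = 146/(146² + 56²) · 3
dθ/dt = 0.017913 rad/s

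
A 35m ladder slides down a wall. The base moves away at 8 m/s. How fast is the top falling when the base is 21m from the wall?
6 m/s

x² + y² = 35²
2x·dx/dt + 2y·dy/dt = 0
dy/dt = -x/y · dx/dt = -21/28 · 8 = -6 m/s
The top is descending at 6 m/s.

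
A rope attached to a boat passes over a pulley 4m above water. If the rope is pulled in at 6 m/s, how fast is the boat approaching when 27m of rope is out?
162√713/713 ≈ 6.067 m/s

rope² = x² + 4²
x = √(27² - 4²) = √713
dx/dt = (rope/x) · d(rope)/dt = (27/√713) · (-6) = -162√713/713 m/s
The boat approaches at 162√713/713 ≈ 6.067 m/s.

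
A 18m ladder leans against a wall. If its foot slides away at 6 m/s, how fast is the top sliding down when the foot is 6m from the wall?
3√2/2 ≈ 2.121 m/s

x² + y² = 18²
2x·dx/dt + 2y·dy/dt = 0
dy/dt = -x/y · dx/dt = -6/(12√2) · 6 = -3√2/2 m/s
The top is descending at 3√2/2 ≈ 2.121 m/s.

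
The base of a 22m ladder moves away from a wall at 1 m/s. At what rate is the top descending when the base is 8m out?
4√105/105 ≈ 0.3904 m/s

x² + y² = 22²
2x·dx/dt + 2y·dy/dt = 0
dy/dt = -x/y · dx/dt = -8/(2√105) · 1 = -4√105/105 m/s
The top is descending at 4√105/105 ≈ 0.3904 m/s.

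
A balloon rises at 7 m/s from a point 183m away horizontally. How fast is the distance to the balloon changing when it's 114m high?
266√5165/5165 ≈ 3.701 m/s

z² = 183² + y²
z = √(183² + 114²) = 3√5165
dz/dt = y/z · dy/dt = 114/(3√5165) · 7 = 266√5165/5165 ≈ 3.701 m/s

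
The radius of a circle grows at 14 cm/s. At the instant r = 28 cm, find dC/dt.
28π cm/s

C = 2πr
dC/dt = 2π · dr/dt = 2π · 14 = 28π cm/s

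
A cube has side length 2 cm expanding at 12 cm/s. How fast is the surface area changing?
288 cm²/s

A = 6s²
dA/dt = 12s · ds/dt = 12·2·12 = 288 cm²/s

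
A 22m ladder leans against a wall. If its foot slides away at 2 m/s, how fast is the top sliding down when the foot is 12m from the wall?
12√85/85 ≈ 1.302 m/s

x² + y² = 22²
2x·dx/dt + 2y·dy/dt = 0
dy/dt = -x/y · dx/dt = -12/(2√85) · 2 = -12√85/85 m/s
The top is descending at 12√85/85 ≈ 1.302 m/s.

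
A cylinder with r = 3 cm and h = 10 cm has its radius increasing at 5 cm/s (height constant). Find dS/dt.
160π cm²/s

S = 2πrh + 2πr² (lateral + bases)
dS/dt = (2πh + 4πr)·dr/dt = (2π·10 + 4π·3)·5
= 160π cm²/s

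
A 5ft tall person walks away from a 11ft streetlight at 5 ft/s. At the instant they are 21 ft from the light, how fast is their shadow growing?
25/6 ft/s

By similar triangles: 11/(x+s) = 5/s
Solving: s = 5x/6
ds/dt = 5/6 · dx/dt = 5/6 · 5 = 25/6 ft/s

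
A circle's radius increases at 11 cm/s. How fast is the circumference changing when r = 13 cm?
22π cm/s

C = 2πr
dC/dt = 2π · dr/dt = 2π · 11 = 22π cm/s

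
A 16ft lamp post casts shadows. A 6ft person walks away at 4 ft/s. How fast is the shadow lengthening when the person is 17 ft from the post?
12/5 ft/s

By similar triangles: 16/(x+s) = 6/s
Solving: s = 6x/10
ds/dt = 6/10 · dx/dt = 3/5 · 4 = 12/5 ft/s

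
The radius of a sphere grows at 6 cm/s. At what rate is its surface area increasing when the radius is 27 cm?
1296π cm²/s

S = 4πr²
dS/dt = dS/dr · dr/dt = 8πr · 6
At r = 27: dS/dt = 1296π cm²/s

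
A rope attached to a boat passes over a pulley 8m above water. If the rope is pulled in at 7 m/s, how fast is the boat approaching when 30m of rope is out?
105√209/209 ≈ 7.263 m/s

rope² = x² + 8²
x = √(30² - 8²) = 2√209
dx/dt = (rope/x) · d(rope)/dt = (30/(2√209)) · (-7) = -105√209/209 m/s
The boat approaches at 105√209/209 ≈ 7.263 m/s.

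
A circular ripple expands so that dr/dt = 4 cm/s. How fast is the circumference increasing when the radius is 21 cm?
8π cm/s

C = 2πr
dC/dt = 2π · dr/dt = 2π · 4 = 8π cm/s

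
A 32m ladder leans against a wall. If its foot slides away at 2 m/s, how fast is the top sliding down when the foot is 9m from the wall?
18√943/943 ≈ 0.5862 m/s

x² + y² = 32²
2x·dx/dt + 2y·dy/dt = 0
dy/dt = -x/y · dx/dt = -9/√943 · 2 = -18√943/943 m/s
The top is descending at 18√943/943 ≈ 0.5862 m/s.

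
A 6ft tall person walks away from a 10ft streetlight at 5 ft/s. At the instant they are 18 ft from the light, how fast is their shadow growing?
15/2 ft/s

By similar triangles: 10/(x+s) = 6/s
Solving: s = 6x/4
ds/dt = 6/4 · dx/dt = 3/2 · 5 = 15/2 ft/s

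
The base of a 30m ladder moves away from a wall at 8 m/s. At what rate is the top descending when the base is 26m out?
26√14/7 ≈ 13.9 m/s

x² + y² = 30²
2x·dx/dt + 2y·dy/dt = 0
dy/dt = -x/y · dx/dt = -26/(4√14) · 8 = -26√14/7 m/s
The top is descending at 26√14/7 ≈ 13.9 m/s.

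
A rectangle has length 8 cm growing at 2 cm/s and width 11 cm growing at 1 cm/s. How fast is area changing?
30 cm²/s

A = lw
dA/dt = w·dl/dt + l·dw/dt = 11·2 + 8·1 = 30 cm²/s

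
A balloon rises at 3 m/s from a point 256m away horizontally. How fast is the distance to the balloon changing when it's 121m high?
363√80177/80177 ≈ 1.282 m/s

z² = 256² + y²
z = √(256² + 121²) = √80177
dz/dt = y/z · dy/dt = 121/√80177 · 3 = 363√80177/80177 ≈ 1.282 m/s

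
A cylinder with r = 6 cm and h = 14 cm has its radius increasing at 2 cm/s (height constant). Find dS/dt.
104π cm²/s

S = 2πrh + 2πr² (lateral + bases)
dS/dt = (2πh + 4πr)·dr/dt = (2π·14 + 4π·6)·2
= 104π cm²/s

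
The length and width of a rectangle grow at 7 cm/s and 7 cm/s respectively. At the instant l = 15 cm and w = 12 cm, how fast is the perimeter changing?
28 cm/s

P = 2(l + w)
dP/dt = 2(dl/dt + dw/dt) = 2(7 + 7) = 28 cm/s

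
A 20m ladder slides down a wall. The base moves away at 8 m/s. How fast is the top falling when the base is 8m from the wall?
16√21/21 ≈ 3.491 m/s

x² + y² = 20²
2x·dx/dt + 2y·dy/dt = 0
dy/dt = -x/y · dx/dt = -8/(4√21) · 8 = -16√21/21 m/s
The top is descending at 16√21/21 ≈ 3.491 m/s.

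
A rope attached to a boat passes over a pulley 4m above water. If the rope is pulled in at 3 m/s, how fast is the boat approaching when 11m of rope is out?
11√105/35 ≈ 3.22 m/s

rope² = x² + 4²
x = √(11² - 4²) = √105
dx/dt = (rope/x) · d(rope)/dt = (11/√105) · (-3) = -11√105/35 m/s
The boat approaches at 11√105/35 ≈ 3.22 m/s.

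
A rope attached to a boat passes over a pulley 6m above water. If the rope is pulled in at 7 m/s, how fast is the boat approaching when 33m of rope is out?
77√13/39 ≈ 7.119 m/s

rope² = x² + 6²
x = √(33² - 6²) = 9√13
dx/dt = (rope/x) · d(rope)/dt = (33/(9√13)) · (-7) = -77√13/39 m/s
The boat approaches at 77√13/39 ≈ 7.119 m/s.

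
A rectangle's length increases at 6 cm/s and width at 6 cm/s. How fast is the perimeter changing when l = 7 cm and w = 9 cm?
24 cm/s

P = 2(l + w)
dP/dt = 2(dl/dt + dw/dt) = 2(6 + 6) = 24 cm/s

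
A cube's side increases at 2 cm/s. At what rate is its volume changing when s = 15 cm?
1350 cm³/s

V = s³
dV/dt = 3s² · ds/dt = 3·15²·2 = 1350 cm³/s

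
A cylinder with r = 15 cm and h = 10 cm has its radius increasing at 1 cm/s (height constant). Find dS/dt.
80π cm²/s

S = 2πrh + 2πr² (lateral + bases)
dS/dt = (2πh + 4πr)·dr/dt = (2π·10 + 4π·15)·1
= 80π cm²/s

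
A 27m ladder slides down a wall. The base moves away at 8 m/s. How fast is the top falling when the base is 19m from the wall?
38√23/23 ≈ 7.924 m/s

x² + y² = 27²
2x·dx/dt + 2y·dy/dt = 0
dy/dt = -x/y · dx/dt = -19/(4√23) · 8 = -38√23/23 m/s
The top is descending at 38√23/23 ≈ 7.924 m/s.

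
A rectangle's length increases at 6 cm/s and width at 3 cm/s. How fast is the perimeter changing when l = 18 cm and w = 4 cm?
18 cm/s

P = 2(l + w)
dP/dt = 2(dl/dt + dw/dt) = 2(6 + 3) = 18 cm/s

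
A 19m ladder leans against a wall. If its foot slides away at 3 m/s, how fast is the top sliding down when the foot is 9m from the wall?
27√70/140 ≈ 1.614 m/s

x² + y² = 19²
2x·dx/dt + 2y·dy/dt = 0
dy/dt = -x/y · dx/dt = -9/(2√70) · 3 = -27√70/140 m/s
The top is descending at 27√70/140 ≈ 1.614 m/s.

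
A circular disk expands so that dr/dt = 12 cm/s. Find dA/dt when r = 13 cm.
312π cm²/s

A = πr²
dA/dt = 2πr · dr/dt = 2π(13)(12) = 312π cm²/s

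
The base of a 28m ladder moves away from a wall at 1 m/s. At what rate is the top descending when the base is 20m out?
5√6/12 ≈ 1.021 m/s

x² + y² = 28²
2x·dx/dt + 2y·dy/dt = 0
dy/dt = -x/y · dx/dt = -20/(8√6) · 1 = -5√6/12 m/s
The top is descending at 5√6/12 ≈ 1.021 m/s.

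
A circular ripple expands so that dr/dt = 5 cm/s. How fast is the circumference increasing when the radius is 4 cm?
10π cm/s

C = 2πr
dC/dt = 2π · dr/dt = 2π · 5 = 10π cm/s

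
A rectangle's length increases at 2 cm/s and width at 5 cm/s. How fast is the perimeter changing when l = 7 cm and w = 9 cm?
14 cm/s

P = 2(l + w)
dP/dt = 2(dl/dt + dw/dt) = 2(2 + 5) = 14 cm/s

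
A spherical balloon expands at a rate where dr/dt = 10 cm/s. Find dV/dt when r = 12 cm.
5760π cm³/s

V = (4/3)πr³
dV/dt = dV/dr · dr/dt = 4πr² · 10
At r = 12: dV/dt = 5760π cm³/s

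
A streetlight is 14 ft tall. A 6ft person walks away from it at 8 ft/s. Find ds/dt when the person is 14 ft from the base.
6 ft/s

By similar triangles: 14/(x+s) = 6/s
Solving: s = 6x/8
ds/dt = 6/8 · dx/dt = 3/4 · 8 = 6 ft/s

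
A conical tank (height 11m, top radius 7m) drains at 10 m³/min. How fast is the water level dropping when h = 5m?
242/(245π) ≈ 0.3144 m/min

r/h = 7/11, so r = (7/11)h
V = (1/3)πr²h = (1/3)π((7/11)h)²h = (49/363)πh³
dV/dh = (49/121)πh²
dh/dt = (dV/dt)/(dV/dh) = -10/((49/121)π·5²) = -242/(245π) m/min
The level is dropping at 242/(245π) ≈ 0.3144 m/min.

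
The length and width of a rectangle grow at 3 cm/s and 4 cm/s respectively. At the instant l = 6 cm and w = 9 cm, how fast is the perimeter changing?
14 cm/s

P = 2(l + w)
dP/dt = 2(dl/dt + dw/dt) = 2(3 + 4) = 14 cm/s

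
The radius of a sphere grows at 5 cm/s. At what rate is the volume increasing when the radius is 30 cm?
18000π cm³/s

V = (4/3)πr³
dV/dt = dV/dr · dr/dt = 4πr² · 5
At r = 30: dV/dt = 18000π cm³/s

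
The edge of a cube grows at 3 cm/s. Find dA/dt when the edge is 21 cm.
756 cm²/s

A = 6s²
dA/dt = 12s · ds/dt = 12·21·3 = 756 cm²/s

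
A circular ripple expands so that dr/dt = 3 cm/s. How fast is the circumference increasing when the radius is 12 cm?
6π cm/s

C = 2πr
dC/dt = 2π · dr/dt = 2π · 3 = 6π cm/s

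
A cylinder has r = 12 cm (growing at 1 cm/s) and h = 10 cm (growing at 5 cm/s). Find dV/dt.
960π cm³/s

V = πr²h
dV/dt = 2πrh·dr/dt + πr²·dh/dt
= 2π(12)(10)(1) + π(12)²(5)
= 960π cm³/s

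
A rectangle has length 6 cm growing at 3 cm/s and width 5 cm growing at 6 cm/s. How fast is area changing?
51 cm²/s

A = lw
dA/dt = w·dl/dt + l·dw/dt = 5·3 + 6·6 = 51 cm²/s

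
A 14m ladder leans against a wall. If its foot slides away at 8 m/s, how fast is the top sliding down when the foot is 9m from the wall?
72√115/115 ≈ 6.714 m/s

x² + y² = 14²
2x·dx/dt + 2y·dy/dt = 0
dy/dt = -x/y · dx/dt = -9/√115 · 8 = -72√115/115 m/s
The top is descending at 72√115/115 ≈ 6.714 m/s.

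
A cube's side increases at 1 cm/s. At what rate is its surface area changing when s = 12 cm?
144 cm²/s

A = 6s²
dA/dt = 12s · ds/dt = 12·12·1 = 144 cm²/s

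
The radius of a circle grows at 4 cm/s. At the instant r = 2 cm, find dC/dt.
8π cm/s

C = 2πr
dC/dt = 2π · dr/dt = 2π · 4 = 8π cm/s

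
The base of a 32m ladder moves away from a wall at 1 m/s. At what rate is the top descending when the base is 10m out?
5√231/231 ≈ 0.329 m/s

x² + y² = 32²
2x·dx/dt + 2y·dy/dt = 0
dy/dt = -x/y · dx/dt = -10/(2√231) · 1 = -5√231/231 m/s
The top is descending at 5√231/231 ≈ 0.329 m/s.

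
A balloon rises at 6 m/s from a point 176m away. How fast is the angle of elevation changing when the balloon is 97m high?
0.026148 rad/s

tan(θ) = y/176
sec²(θ) · dθ/dt = (1/176) · dy/dt
dθ/dt = cos²(θ)/176 · 6 = 176/(176² + 97²) · 6
dθ/dt = 0.026148 rad/s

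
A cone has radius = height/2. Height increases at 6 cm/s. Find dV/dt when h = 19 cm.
1083π/2 cm³/s

V = (1/3)π(h/2)²h = πh³/12
dV/dt = πh²/4 · 6
At h = 19: dV/dt = 1083π/2 cm³/s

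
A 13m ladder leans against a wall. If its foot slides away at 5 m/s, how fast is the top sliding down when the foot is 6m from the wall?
30√133/133 ≈ 2.601 m/s

x² + y² = 13²
2x·dx/dt + 2y·dy/dt = 0
dy/dt = -x/y · dx/dt = -6/√133 · 5 = -30√133/133 m/s
The top is descending at 30√133/133 ≈ 2.601 m/s.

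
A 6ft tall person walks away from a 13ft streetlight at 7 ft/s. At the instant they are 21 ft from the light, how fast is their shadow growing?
6 ft/s

By similar triangles: 13/(x+s) = 6/s
Solving: s = 6x/7
ds/dt = 6/7 · dx/dt = 6/7 · 7 = 6 ft/s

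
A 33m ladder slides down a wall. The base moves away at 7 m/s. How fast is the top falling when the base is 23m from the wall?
23√35/20 ≈ 6.803 m/s

x² + y² = 33²
2x·dx/dt + 2y·dy/dt = 0
dy/dt = -x/y · dx/dt = -23/(4√35) · 7 = -23√35/20 m/s
The top is descending at 23√35/20 ≈ 6.803 m/s.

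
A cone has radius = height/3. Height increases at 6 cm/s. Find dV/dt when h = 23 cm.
1058π/3 cm³/s

V = (1/3)π(h/3)²h = πh³/27
dV/dt = πh²/9 · 6
At h = 23: dV/dt = 1058π/3 cm³/s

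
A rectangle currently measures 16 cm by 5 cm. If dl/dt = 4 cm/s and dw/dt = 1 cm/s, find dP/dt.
10 cm/s

P = 2(l + w)
dP/dt = 2(dl/dt + dw/dt) = 2(4 + 1) = 10 cm/s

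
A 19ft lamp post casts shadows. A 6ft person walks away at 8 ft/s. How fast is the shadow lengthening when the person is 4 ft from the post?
48/13 ft/s

By similar triangles: 19/(x+s) = 6/s
Solving: s = 6x/13
ds/dt = 6/13 · dx/dt = 6/13 · 8 = 48/13 ft/s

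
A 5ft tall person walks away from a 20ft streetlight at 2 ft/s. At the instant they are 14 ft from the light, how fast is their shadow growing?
2/3 ft/s

By similar triangles: 20/(x+s) = 5/s
Solving: s = 5x/15
ds/dt = 5/15 · dx/dt = 1/3 · 2 = 2/3 ft/s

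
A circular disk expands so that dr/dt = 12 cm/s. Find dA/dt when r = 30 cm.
720π cm²/s

A = πr²
dA/dt = 2πr · dr/dt = 2π(30)(12) = 720π cm²/s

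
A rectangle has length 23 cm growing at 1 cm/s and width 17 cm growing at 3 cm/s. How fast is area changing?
86 cm²/s

A = lw
dA/dt = w·dl/dt + l·dw/dt = 17·1 + 23·3 = 86 cm²/s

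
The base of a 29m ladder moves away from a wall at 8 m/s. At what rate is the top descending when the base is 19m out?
19√30/15 ≈ 6.938 m/s

x² + y² = 29²
2x·dx/dt + 2y·dy/dt = 0
dy/dt = -x/y · dx/dt = -19/(4√30) · 8 = -19√30/15 m/s
The top is descending at 19√30/15 ≈ 6.938 m/s.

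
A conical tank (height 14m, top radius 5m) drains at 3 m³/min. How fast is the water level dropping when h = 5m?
588/(625π) ≈ 0.2995 m/min

r/h = 5/14, so r = (5/14)h
V = (1/3)πr²h = (1/3)π((5/14)h)²h = (25/588)πh³
dV/dh = (25/196)πh²
dh/dt = (dV/dt)/(dV/dh) = -3/((25/196)π·5²) = -588/(625π) m/min
The level is dropping at 588/(625π) ≈ 0.2995 m/min.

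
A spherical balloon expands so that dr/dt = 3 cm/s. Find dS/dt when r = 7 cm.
168π cm²/s

S = 4πr²
dS/dt = dS/dr · dr/dt = 8πr · 3
At r = 7: dS/dt = 168π cm²/s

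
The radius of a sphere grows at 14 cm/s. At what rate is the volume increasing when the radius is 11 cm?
6776π cm³/s

V = (4/3)πr³
dV/dt = dV/dr · dr/dt = 4πr² · 14
At r = 11: dV/dt = 6776π cm³/s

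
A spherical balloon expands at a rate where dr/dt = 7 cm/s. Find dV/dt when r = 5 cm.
700π cm³/s

V = (4/3)πr³
dV/dt = dV/dr · dr/dt = 4πr² · 7
At r = 5: dV/dt = 700π cm³/s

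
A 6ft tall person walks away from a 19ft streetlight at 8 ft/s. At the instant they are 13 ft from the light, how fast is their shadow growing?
48/13 ft/s

By similar triangles: 19/(x+s) = 6/s
Solving: s = 6x/13
ds/dt = 6/13 · dx/dt = 6/13 · 8 = 48/13 ft/s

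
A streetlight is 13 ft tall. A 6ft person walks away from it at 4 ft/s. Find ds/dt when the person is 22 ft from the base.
24/7 ft/s

By similar triangles: 13/(x+s) = 6/s
Solving: s = 6x/7
ds/dt = 6/7 · dx/dt = 6/7 · 4 = 24/7 ft/s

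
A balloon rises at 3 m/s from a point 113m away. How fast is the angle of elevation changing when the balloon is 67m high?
0.019643 rad/s

tan(θ) = y/113
sec²(θ) · dθ/dt = (1/113) · dy/dt
dθ/dt = cos²(θ)/113 · 3 = 113/(113² + 67²) · 3
dθ/dt = 0.019643 rad/s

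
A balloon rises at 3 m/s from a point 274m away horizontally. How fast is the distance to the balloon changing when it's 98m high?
147√21170/21170 ≈ 1.01 m/s

z² = 274² + y²
z = √(274² + 98²) = 2√21170
dz/dt = y/z · dy/dt = 98/(2√21170) · 3 = 147√21170/21170 ≈ 1.01 m/s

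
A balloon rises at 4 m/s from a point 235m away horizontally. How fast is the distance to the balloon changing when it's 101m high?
202√65426/32713 ≈ 1.579 m/s

z² = 235² + y²
z = √(235² + 101²) = √65426
dz/dt = y/z · dy/dt = 101/√65426 · 4 = 202√65426/32713 ≈ 1.579 m/s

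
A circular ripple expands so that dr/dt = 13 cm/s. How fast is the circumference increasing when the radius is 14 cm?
26π cm/s

C = 2πr
dC/dt = 2π · dr/dt = 2π · 13 = 26π cm/s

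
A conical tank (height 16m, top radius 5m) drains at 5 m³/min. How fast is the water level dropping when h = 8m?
4/(5π) ≈ 0.2546 m/min

r/h = 5/16, so r = (5/16)h
V = (1/3)πr²h = (1/3)π((5/16)h)²h = (25/768)πh³
dV/dh = (25/256)πh²
dh/dt = (dV/dt)/(dV/dh) = -5/((25/256)π·8²) = -4/(5π) m/min
The level is dropping at 4/(5π) ≈ 0.2546 m/min.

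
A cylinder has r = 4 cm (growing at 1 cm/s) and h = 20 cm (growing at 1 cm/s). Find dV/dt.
176π cm³/s

V = πr²h
dV/dt = 2πrh·dr/dt + πr²·dh/dt
= 2π(4)(20)(1) + π(4)²(1)
= 176π cm³/s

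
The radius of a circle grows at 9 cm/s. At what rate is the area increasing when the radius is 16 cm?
288π cm²/s

A = πr²
dA/dt = 2πr · dr/dt = 2π(16)(9) = 288π cm²/s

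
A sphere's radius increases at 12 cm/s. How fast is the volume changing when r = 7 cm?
2352π cm³/s

V = (4/3)πr³
dV/dt = dV/dr · dr/dt = 4πr² · 12
At r = 7: dV/dt = 2352π cm³/s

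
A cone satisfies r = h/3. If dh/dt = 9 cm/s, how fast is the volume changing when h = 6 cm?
36π cm³/s

V = (1/3)π(h/3)²h = πh³/27
dV/dt = πh²/9 · 9
At h = 6: dV/dt = 36π cm³/s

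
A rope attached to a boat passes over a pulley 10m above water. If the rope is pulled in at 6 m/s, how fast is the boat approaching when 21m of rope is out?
126√341/341 ≈ 6.823 m/s

rope² = x² + 10²
x = √(21² - 10²) = √341
dx/dt = (rope/x) · d(rope)/dt = (21/√341) · (-6) = -126√341/341 m/s
The boat approaches at 126√341/341 ≈ 6.823 m/s.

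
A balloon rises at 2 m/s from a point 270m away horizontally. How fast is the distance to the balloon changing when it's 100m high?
20√829/829 ≈ 0.6946 m/s

z² = 270² + y²
z = √(270² + 100²) = 10√829
dz/dt = y/z · dy/dt = 100/(10√829) · 2 = 20√829/829 ≈ 0.6946 m/s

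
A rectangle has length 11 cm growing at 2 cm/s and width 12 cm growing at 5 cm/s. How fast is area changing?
79 cm²/s

A = lw
dA/dt = w·dl/dt + l·dw/dt = 12·2 + 11·5 = 79 cm²/s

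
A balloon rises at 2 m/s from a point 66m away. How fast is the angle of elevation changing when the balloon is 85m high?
0.011398 rad/s

tan(θ) = y/66
sec²(θ) · dθ/dt = (1/66) · dy/dt
dθ/dt = cos²(θ)/66 · 2 = 66/(66² + 85²) · 2
dθ/dt = 0.011398 rad/s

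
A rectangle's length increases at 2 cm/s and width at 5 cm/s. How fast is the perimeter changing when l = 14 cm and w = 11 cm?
14 cm/s

P = 2(l + w)
dP/dt = 2(dl/dt + dw/dt) = 2(2 + 5) = 14 cm/s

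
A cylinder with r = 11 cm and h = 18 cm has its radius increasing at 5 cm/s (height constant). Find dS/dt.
400π cm²/s

S = 2πrh + 2πr² (lateral + bases)
dS/dt = (2πh + 4πr)·dr/dt = (2π·18 + 4π·11)·5
= 400π cm²/s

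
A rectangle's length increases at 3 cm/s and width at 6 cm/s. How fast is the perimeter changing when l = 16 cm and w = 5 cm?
18 cm/s

P = 2(l + w)
dP/dt = 2(dl/dt + dw/dt) = 2(3 + 6) = 18 cm/s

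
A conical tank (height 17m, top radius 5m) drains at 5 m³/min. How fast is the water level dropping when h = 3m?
289/(45π) ≈ 2.044 m/min

r/h = 5/17, so r = (5/17)h
V = (1/3)πr²h = (1/3)π((5/17)h)²h = (25/867)πh³
dV/dh = (25/289)πh²
dh/dt = (dV/dt)/(dV/dh) = -5/((25/289)π·3²) = -289/(45π) m/min
The level is dropping at 289/(45π) ≈ 2.044 m/min.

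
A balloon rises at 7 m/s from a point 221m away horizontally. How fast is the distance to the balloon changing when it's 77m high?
539√54770/54770 ≈ 2.303 m/s

z² = 221² + y²
z = √(221² + 77²) = √54770
dz/dt = y/z · dy/dt = 77/√54770 · 7 = 539√54770/54770 ≈ 2.303 m/s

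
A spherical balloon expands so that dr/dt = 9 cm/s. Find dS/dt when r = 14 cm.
1008π cm²/s

S = 4πr²
dS/dt = dS/dr · dr/dt = 8πr · 9
At r = 14: dS/dt = 1008π cm²/s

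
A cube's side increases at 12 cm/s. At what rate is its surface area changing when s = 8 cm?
1152 cm²/s

A = 6s²
dA/dt = 12s · ds/dt = 12·8·12 = 1152 cm²/s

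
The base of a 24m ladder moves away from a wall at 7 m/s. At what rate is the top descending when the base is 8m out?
7√2/4 ≈ 2.475 m/s

x² + y² = 24²
2x·dx/dt + 2y·dy/dt = 0
dy/dt = -x/y · dx/dt = -8/(16√2) · 7 = -7√2/4 m/s
The top is descending at 7√2/4 ≈ 2.475 m/s.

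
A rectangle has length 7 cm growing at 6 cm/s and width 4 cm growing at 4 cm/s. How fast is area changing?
52 cm²/s

A = lw
dA/dt = w·dl/dt + l·dw/dt = 4·6 + 7·4 = 52 cm²/s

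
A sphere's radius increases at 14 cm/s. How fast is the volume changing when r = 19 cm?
20216π cm³/s

V = (4/3)πr³
dV/dt = dV/dr · dr/dt = 4πr² · 14
At r = 19: dV/dt = 20216π cm³/s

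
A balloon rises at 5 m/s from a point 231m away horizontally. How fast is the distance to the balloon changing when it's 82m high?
82√60085/12017 ≈ 1.673 m/s

z² = 231² + y²
z = √(231² + 82²) = √60085
dz/dt = y/z · dy/dt = 82/√60085 · 5 = 82√60085/12017 ≈ 1.673 m/s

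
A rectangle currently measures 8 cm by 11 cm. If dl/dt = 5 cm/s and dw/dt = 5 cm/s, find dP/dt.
20 cm/s

P = 2(l + w)
dP/dt = 2(dl/dt + dw/dt) = 2(5 + 5) = 20 cm/s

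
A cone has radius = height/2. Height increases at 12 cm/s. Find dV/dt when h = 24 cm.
1728π cm³/s

V = (1/3)π(h/2)²h = πh³/12
dV/dt = πh²/4 · 12
At h = 24: dV/dt = 1728π cm³/s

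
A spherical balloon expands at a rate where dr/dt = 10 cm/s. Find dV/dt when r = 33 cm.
43560π cm³/s

V = (4/3)πr³
dV/dt = dV/dr · dr/dt = 4πr² · 10
At r = 33: dV/dt = 43560π cm³/s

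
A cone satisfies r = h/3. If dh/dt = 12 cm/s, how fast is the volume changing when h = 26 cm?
2704π/3 cm³/s

V = (1/3)π(h/3)²h = πh³/27
dV/dt = πh²/9 · 12
At h = 26: dV/dt = 2704π/3 cm³/s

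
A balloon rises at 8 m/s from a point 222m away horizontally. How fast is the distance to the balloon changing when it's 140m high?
560√17221/17221 ≈ 4.267 m/s

z² = 222² + y²
z = √(222² + 140²) = 2√17221
dz/dt = y/z · dy/dt = 140/(2√17221) · 8 = 560√17221/17221 ≈ 4.267 m/s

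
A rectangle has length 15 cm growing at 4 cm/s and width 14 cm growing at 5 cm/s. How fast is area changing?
131 cm²/s

A = lw
dA/dt = w·dl/dt + l·dw/dt = 14·4 + 15·5 = 131 cm²/s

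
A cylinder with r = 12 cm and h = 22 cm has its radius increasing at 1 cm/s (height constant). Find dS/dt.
92π cm²/s

S = 2πrh + 2πr² (lateral + bases)
dS/dt = (2πh + 4πr)·dr/dt = (2π·22 + 4π·12)·1
= 92π cm²/s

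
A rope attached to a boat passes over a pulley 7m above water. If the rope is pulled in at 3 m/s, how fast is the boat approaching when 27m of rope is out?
81√170/340 ≈ 3.106 m/s

rope² = x² + 7²
x = √(27² - 7²) = 2√170
dx/dt = (rope/x) · d(rope)/dt = (27/(2√170)) · (-3) = -81√170/340 m/s
The boat approaches at 81√170/340 ≈ 3.106 m/s.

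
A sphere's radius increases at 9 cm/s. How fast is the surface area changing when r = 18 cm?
1296π cm²/s

S = 4πr²
dS/dt = dS/dr · dr/dt = 8πr · 9
At r = 18: dS/dt = 1296π cm²/s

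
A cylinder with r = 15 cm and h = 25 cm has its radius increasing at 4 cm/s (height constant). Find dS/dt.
440π cm²/s

S = 2πrh + 2πr² (lateral + bases)
dS/dt = (2πh + 4πr)·dr/dt = (2π·25 + 4π·15)·4
= 440π cm²/s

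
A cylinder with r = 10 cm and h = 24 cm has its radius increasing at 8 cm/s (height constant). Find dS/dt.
704π cm²/s

S = 2πrh + 2πr² (lateral + bases)
dS/dt = (2πh + 4πr)·dr/dt = (2π·24 + 4π·10)·8
= 704π cm²/s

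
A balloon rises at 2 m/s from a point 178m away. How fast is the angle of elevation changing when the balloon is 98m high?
0.008622 rad/s

tan(θ) = y/178
sec²(θ) · dθ/dt = (1/178) · dy/dt
dθ/dt = cos²(θ)/178 · 2 = 178/(178² + 98²) · 2
dθ/dt = 0.008622 rad/s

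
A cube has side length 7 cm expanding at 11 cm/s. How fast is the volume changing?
1617 cm³/s

V = s³
dV/dt = 3s² · ds/dt = 3·7²·11 = 1617 cm³/s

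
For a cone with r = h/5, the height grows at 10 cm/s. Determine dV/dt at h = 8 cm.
128π/5 cm³/s

V = (1/3)π(h/5)²h = πh³/75
dV/dt = πh²/25 · 10
At h = 8: dV/dt = 128π/5 cm³/s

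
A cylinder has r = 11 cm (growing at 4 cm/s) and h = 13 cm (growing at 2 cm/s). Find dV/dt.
1386π cm³/s

V = πr²h
dV/dt = 2πrh·dr/dt + πr²·dh/dt
= 2π(11)(13)(4) + π(11)²(2)
= 1386π cm³/s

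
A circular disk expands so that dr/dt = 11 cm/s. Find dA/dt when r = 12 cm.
264π cm²/s

A = πr²
dA/dt = 2πr · dr/dt = 2π(12)(11) = 264π cm²/s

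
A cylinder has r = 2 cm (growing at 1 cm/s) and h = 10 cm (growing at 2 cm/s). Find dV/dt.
48π cm³/s

V = πr²h
dV/dt = 2πrh·dr/dt + πr²·dh/dt
= 2π(2)(10)(1) + π(2)²(2)
= 48π cm³/s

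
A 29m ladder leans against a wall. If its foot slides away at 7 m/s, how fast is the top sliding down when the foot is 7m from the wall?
49√22/132 ≈ 1.741 m/s

x² + y² = 29²
2x·dx/dt + 2y·dy/dt = 0
dy/dt = -x/y · dx/dt = -7/(6√22) · 7 = -49√22/132 m/s
The top is descending at 49√22/132 ≈ 1.741 m/s.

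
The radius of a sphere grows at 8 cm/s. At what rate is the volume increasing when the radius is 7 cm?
1568π cm³/s

V = (4/3)πr³
dV/dt = dV/dr · dr/dt = 4πr² · 8
At r = 7: dV/dt = 1568π cm³/s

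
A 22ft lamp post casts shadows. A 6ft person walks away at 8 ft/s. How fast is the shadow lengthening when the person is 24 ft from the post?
3 ft/s

By similar triangles: 22/(x+s) = 6/s
Solving: s = 6x/16
ds/dt = 6/16 · dx/dt = 3/8 · 8 = 3 ft/s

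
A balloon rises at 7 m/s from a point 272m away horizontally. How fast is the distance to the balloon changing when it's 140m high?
245√5849/5849 ≈ 3.204 m/s

z² = 272² + y²
z = √(272² + 140²) = 4√5849
dz/dt = y/z · dy/dt = 140/(4√5849) · 7 = 245√5849/5849 ≈ 3.204 m/s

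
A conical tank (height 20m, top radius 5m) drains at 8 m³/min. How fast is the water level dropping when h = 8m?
2/π ≈ 0.6366 m/min

r/h = 5/20, so r = (1/4)h
V = (1/3)πr²h = (1/3)π((1/4)h)²h = (1/48)πh³
dV/dh = (1/16)πh²
dh/dt = (dV/dt)/(dV/dh) = -8/((1/16)π·8²) = -2/π m/min
The level is dropping at 2/π ≈ 0.6366 m/min.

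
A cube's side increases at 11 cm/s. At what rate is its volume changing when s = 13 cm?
5577 cm³/s

V = s³
dV/dt = 3s² · ds/dt = 3·13²·11 = 5577 cm³/s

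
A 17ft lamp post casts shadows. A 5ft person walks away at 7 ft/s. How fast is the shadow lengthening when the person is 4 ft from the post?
35/12 ft/s

By similar triangles: 17/(x+s) = 5/s
Solving: s = 5x/12
ds/dt = 5/12 · dx/dt = 5/12 · 7 = 35/12 ft/s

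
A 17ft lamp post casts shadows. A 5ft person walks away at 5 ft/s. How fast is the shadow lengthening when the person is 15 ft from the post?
25/12 ft/s

By similar triangles: 17/(x+s) = 5/s
Solving: s = 5x/12
ds/dt = 5/12 · dx/dt = 5/12 · 5 = 25/12 ft/s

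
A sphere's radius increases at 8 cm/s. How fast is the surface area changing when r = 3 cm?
192π cm²/s

S = 4πr²
dS/dt = dS/dr · dr/dt = 8πr · 8
At r = 3: dS/dt = 192π cm²/s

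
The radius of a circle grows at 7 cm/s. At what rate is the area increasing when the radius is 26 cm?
364π cm²/s

A = πr²
dA/dt = 2πr · dr/dt = 2π(26)(7) = 364π cm²/s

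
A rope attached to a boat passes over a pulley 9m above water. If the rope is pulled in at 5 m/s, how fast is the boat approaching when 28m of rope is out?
140√703/703 ≈ 5.28 m/s

rope² = x² + 9²
x = √(28² - 9²) = √703
dx/dt = (rope/x) · d(rope)/dt = (28/√703) · (-5) = -140√703/703 m/s
The boat approaches at 140√703/703 ≈ 5.28 m/s.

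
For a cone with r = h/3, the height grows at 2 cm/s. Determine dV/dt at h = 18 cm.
72π cm³/s

V = (1/3)π(h/3)²h = πh³/27
dV/dt = πh²/9 · 2
At h = 18: dV/dt = 72π cm³/s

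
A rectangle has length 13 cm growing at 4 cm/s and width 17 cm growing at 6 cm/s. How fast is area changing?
146 cm²/s

A = lw
dA/dt = w·dl/dt + l·dw/dt = 17·4 + 13·6 = 146 cm²/s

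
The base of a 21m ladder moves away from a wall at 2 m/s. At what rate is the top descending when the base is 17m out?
17√38/38 ≈ 2.758 m/s

x² + y² = 21²
2x·dx/dt + 2y·dy/dt = 0
dy/dt = -x/y · dx/dt = -17/(2√38) · 2 = -17√38/38 m/s
The top is descending at 17√38/38 ≈ 2.758 m/s.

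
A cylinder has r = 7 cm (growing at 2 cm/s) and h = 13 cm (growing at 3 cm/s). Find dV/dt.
511π cm³/s

V = πr²h
dV/dt = 2πrh·dr/dt + πr²·dh/dt
= 2π(7)(13)(2) + π(7)²(3)
= 511π cm³/s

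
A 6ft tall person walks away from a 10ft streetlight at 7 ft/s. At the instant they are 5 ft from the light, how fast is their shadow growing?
21/2 ft/s

By similar triangles: 10/(x+s) = 6/s
Solving: s = 6x/4
ds/dt = 6/4 · dx/dt = 3/2 · 7 = 21/2 ft/s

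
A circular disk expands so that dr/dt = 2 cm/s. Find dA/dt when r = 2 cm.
8π cm²/s

A = πr²
dA/dt = 2πr · dr/dt = 2π(2)(2) = 8π cm²/s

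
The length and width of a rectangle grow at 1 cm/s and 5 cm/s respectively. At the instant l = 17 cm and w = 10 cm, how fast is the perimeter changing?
12 cm/s

P = 2(l + w)
dP/dt = 2(dl/dt + dw/dt) = 2(1 + 5) = 12 cm/s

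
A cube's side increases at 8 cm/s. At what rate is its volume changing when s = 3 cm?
216 cm³/s

V = s³
dV/dt = 3s² · ds/dt = 3·3²·8 = 216 cm³/s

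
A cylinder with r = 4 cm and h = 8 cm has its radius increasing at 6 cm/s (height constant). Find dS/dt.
192π cm²/s

S = 2πrh + 2πr² (lateral + bases)
dS/dt = (2πh + 4πr)·dr/dt = (2π·8 + 4π·4)·6
= 192π cm²/s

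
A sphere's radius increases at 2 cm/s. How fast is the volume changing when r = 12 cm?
1152π cm³/s

V = (4/3)πr³
dV/dt = dV/dr · dr/dt = 4πr² · 2
At r = 12: dV/dt = 1152π cm³/s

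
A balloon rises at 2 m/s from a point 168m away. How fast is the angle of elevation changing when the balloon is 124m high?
0.007706 rad/s

tan(θ) = y/168
sec²(θ) · dθ/dt = (1/168) · dy/dt
dθ/dt = cos²(θ)/168 · 2 = 168/(168² + 124²) · 2
dθ/dt = 0.007706 rad/s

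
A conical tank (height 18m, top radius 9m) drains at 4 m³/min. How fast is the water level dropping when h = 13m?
16/(169π) ≈ 0.03014 m/min

r/h = 9/18, so r = (1/2)h
V = (1/3)πr²h = (1/3)π((1/2)h)²h = (1/12)πh³
dV/dh = (1/4)πh²
dh/dt = (dV/dt)/(dV/dh) = -4/((1/4)π·13²) = -16/(169π) m/min
The level is dropping at 16/(169π) ≈ 0.03014 m/min.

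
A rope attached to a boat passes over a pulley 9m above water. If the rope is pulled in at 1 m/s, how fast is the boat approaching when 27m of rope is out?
3√2/4 ≈ 1.061 m/s

rope² = x² + 9²
x = √(27² - 9²) = 18√2
dx/dt = (rope/x) · d(rope)/dt = (27/(18√2)) · (-1) = -3√2/4 m/s
The boat approaches at 3√2/4 ≈ 1.061 m/s.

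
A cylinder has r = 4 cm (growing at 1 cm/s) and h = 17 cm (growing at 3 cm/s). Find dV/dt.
184π cm³/s

V = πr²h
dV/dt = 2πrh·dr/dt + πr²·dh/dt
= 2π(4)(17)(1) + π(4)²(3)
= 184π cm³/s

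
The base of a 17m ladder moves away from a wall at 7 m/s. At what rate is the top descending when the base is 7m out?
49√15/60 ≈ 3.163 m/s

x² + y² = 17²
2x·dx/dt + 2y·dy/dt = 0
dy/dt = -x/y · dx/dt = -7/(4√15) · 7 = -49√15/60 m/s
The top is descending at 49√15/60 ≈ 3.163 m/s.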